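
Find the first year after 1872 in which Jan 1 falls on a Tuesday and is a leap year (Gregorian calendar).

Jan 1 advances by 2 weekdays after a leap year and by 1 after a common year.
1872: Jan 1 is Monday (leap).
1873: Wednesday
1874: Thursday
1875: Friday
1876: Saturday (leap)
1877: Monday
1878: Tuesday
1879: Wednesday
1880: Thursday (leap)
1881: Saturday
1882: Sunday
1883: Monday
1884: Tuesday (leap)
1884 begins on a Tuesday and is a leap year.

1884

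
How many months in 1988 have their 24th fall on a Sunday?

Check the 24th of each month of 1988: Jan 24: Sun, Feb 24: Wed, Mar 24: Thu, Apr 24: Sun, May 24: Tue, Jun 24: Fri, Jul 24: Sun, Aug 24: Wed, Sep 24: Sat, Oct 24: Mon, Nov 24: Thu, Dec 24: Sat.
Sunday occurs in January, April, July — 3 months.

3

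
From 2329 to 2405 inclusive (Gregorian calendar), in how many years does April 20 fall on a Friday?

10

Track April 20's weekday year by year (advancing +1, or +2 across a Feb 29):
  2329: Sat  2330: Sun (+1)  2331: Mon (+1)  2332: Wed (+2)  2333: Thu (+1)
  2334: Fri (+1) ✓  2335: Sat (+1)  2336: Mon (+2)  2337: Tue (+1)  2338: Wed (+1)
  2339: Thu (+1)  2340: Sat (+2)  2341: Sun (+1)  2342: Mon (+1)  … (49 more years) …
  2392: Mon (+2)  2393: Tue (+1)  2394: Wed (+1)  2395: Thu (+1)  2396: Sat (+2)
  2397: Sun (+1)  2398: Mon (+1)  2399: Tue (+1)  2400: Thu (+2)  2401: Fri (+1) ✓
  2402: Sat (+1)  2403: Sun (+1)  2404: Tue (+2)  2405: Wed (+1)
Friday years: 2334, 2345, 2351, 2356, 2362, 2373, 2379, 2384, 2390, 2401 — 10 in total.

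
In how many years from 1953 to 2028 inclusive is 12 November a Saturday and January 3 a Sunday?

3

Check each year's weekday for 12 November and January 3:
  1953: Thu/Sat  1954: Fri/Sun  1955: Sat/Mon  1956: Mon/Tue  1957: Tue/Thu  1958: Wed/Fri  1959: Thu/Sat  1960: Sat/Sun ✓  1961: Sun/Tue  1962: Mon/Wed  1963: Tue/Thu  1964: Thu/Fri  1965: Fri/Sun  1966: Sat/Mon  …(48 more)…  2015: Thu/Sat  2016: Sat/Sun ✓  2017: Sun/Tue  2018: Mon/Wed  2019: Tue/Thu  2020: Thu/Fri  2021: Fri/Sun  2022: Sat/Mon  2023: Sun/Tue  2024: Tue/Wed  2025: Wed/Fri  2026: Thu/Sat  2027: Fri/Sun  2028: Sun/Mon
Both conditions hold in: 1960, 1988, 2016 — 3.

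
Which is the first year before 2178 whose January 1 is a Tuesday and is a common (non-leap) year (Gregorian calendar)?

2171

Jan 1 advances by 2 weekdays after a leap year and by 1 after a common year.
2178: Jan 1 is Thursday.
2177: Wednesday
2176: Monday (leap)
2175: Sunday
2174: Saturday
2173: Friday
2172: Wednesday (leap)
2171: Tuesday
2171 begins on a Tuesday and is a common year.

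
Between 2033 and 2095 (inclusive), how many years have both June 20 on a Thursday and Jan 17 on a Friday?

0

Check each year's weekday for June 20 and Jan 17:
  2033: Mon/Mon  2034: Tue/Tue  2035: Wed/Wed  2036: Fri/Thu  2037: Sat/Sat  2038: Sun/Sun  2039: Mon/Mon  2040: Wed/Tue  2041: Thu/Thu  2042: Fri/Fri  2043: Sat/Sat  2044: Mon/Sun  2045: Tue/Tue  2046: Wed/Wed  …(35 more)…  2082: Sat/Sat  2083: Sun/Sun  2084: Tue/Mon  2085: Wed/Wed  2086: Thu/Thu  2087: Fri/Fri  2088: Sun/Sat  2089: Mon/Mon  2090: Tue/Tue  2091: Wed/Wed  2092: Fri/Thu  2093: Sat/Sat  2094: Sun/Sun  2095: Mon/Mon
Both conditions hold in: no year — 0.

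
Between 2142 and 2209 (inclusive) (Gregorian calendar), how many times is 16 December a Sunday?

Track 16 December's weekday year by year (advancing +1, or +2 across a Feb 29):
  2142: Sun ✓  2143: Mon (+1)  2144: Wed (+2)  2145: Thu (+1)  2146: Fri (+1)
  2147: Sat (+1)  2148: Mon (+2)  2149: Tue (+1)  2150: Wed (+1)  2151: Thu (+1)
  2152: Sat (+2)  2153: Sun (+1) ✓  2154: Mon (+1)  2155: Tue (+1)  … (40 more years) …
  2196: Fri (+2)  2197: Sat (+1)  2198: Sun (+1) ✓  2199: Mon (+1)  2200: Tue (+1)
  2201: Wed (+1)  2202: Thu (+1)  2203: Fri (+1)  2204: Sun (+2) ✓  2205: Mon (+1)
  2206: Tue (+1)  2207: Wed (+1)  2208: Fri (+2)  2209: Sat (+1)
Sunday years: 2142, 2153, 2159, 2164, 2170, 2181, 2187, 2192, 2198, 2204 — 10 in total.

10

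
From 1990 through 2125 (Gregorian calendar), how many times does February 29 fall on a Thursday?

5

Leap years in 1990–2125: 33 of them.
Feb 29 weekday advances by 5 (mod 7) from one leap year to the next four years later (or differs when a century non-leap intervenes).
Leap-day weekdays: 1992:Sat 1996:Thu✓ 2000:Tue 2004:Sun 2008:Fri 2012:Wed 2016:Mon 2020:Sat 2024:Thu✓ 2028:Tue 2032:Sun 2036:Fri 2040:Wed …(7 more)… 2072:Mon 2076:Sat 2080:Thu✓ 2084:Tue 2088:Sun 2092:Fri 2096:Wed 2104:Fri 2108:Wed 2112:Mon 2116:Sat 2120:Thu✓ 2124:Tue
Thursday: 1996, 2024, 2052, 2080, 2120 → 5.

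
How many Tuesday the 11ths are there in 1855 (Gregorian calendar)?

2

Check the 11th of each month of 1855: Jan 11: Thu, Feb 11: Sun, Mar 11: Sun, Apr 11: Wed, May 11: Fri, Jun 11: Mon, Jul 11: Wed, Aug 11: Sat, Sep 11: Tue, Oct 11: Thu, Nov 11: Sun, Dec 11: Tue.
Tuesday occurs in September, December — 2 months.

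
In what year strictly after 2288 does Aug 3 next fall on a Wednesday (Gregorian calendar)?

From one year to the next, a fixed date's weekday advances by 1, or by 2 when a Feb 29 lies between the two dates.
2288: August 3 is Friday.
2289: Saturday (+1)
2290: Sunday (+1)
2291: Monday (+1)
2292: Wednesday (+2)
Aug 3 falls on a Wednesday in 2292.

2292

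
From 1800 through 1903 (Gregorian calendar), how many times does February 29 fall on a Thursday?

3

Leap years in 1800–1903: 24 of them.
Feb 29 weekday advances by 5 (mod 7) from one leap year to the next four years later (or differs when a century non-leap intervenes).
Leap-day weekdays: 1804:Wed 1808:Mon 1812:Sat 1816:Thu✓ 1820:Tue 1824:Sun 1828:Fri 1832:Wed 1836:Mon 1840:Sat 1844:Thu✓ 1848:Tue 1852:Sun 1856:Fri 1860:Wed 1864:Mon 1868:Sat 1872:Thu✓ 1876:Tue 1880:Sun 1884:Fri 1888:Wed 1892:Mon 1896:Sat
Thursday: 1816, 1844, 1872 → 3.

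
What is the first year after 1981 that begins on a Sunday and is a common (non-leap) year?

Jan 1 advances by 2 weekdays after a leap year and by 1 after a common year.
1981: Jan 1 is Thursday.
1982: Friday
1983: Saturday
1984: Sunday (leap)
1985: Tuesday
1986: Wednesday
1987: Thursday
1988: Friday (leap)
1989: Sunday
1989 begins on a Sunday and is a common year.

1989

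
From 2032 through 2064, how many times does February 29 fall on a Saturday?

Leap years in 2032–2064: 9 of them.
Feb 29 weekday advances by 5 (mod 7) from one leap year to the next four years later (or differs when a century non-leap intervenes).
Leap-day weekdays: 2032:Sun 2036:Fri 2040:Wed 2044:Mon 2048:Sat✓ 2052:Thu 2056:Tue 2060:Sun 2064:Fri
Saturday: 2048 → 1.

1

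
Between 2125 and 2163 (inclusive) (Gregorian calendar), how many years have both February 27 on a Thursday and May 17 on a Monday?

Check each year's weekday for February 27 and May 17:
  2125: Tue/Thu  2126: Wed/Fri  2127: Thu/Sat  2128: Fri/Mon  2129: Sun/Tue  2130: Mon/Wed  2131: Tue/Thu  2132: Wed/Sat  2133: Fri/Sun  2134: Sat/Mon  2135: Sun/Tue  2136: Mon/Thu  2137: Wed/Fri  2138: Thu/Sat  …(11 more)…  2150: Fri/Sun  2151: Sat/Mon  2152: Sun/Wed  2153: Tue/Thu  2154: Wed/Fri  2155: Thu/Sat  2156: Fri/Mon  2157: Sun/Tue  2158: Mon/Wed  2159: Tue/Thu  2160: Wed/Sat  2161: Fri/Sun  2162: Sat/Mon  2163: Sun/Tue
Both conditions hold in: no year — 0.

0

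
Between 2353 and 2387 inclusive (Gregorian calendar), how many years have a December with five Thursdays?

December has 31 days; it has five Thursdays when Thursday falls among the first (month-length − 28) days — i.e. when December 1 is one of Thursday/Wednesday/Tuesday.
December 1 by year: 2353:Tue✓ 2354:Wed✓ 2355:Thu✓ 2356:Sat 2357:Sun 2358:Mon 2359:Tue✓ 2360:Thu✓ 2361:Fri 2362:Sat 2363:Sun 2364:Tue✓ 2365:Wed✓ 2366:Thu✓ 2367:Fri …(5 more)… 2373:Sat 2374:Sun 2375:Mon 2376:Wed✓ 2377:Thu✓ 2378:Fri 2379:Sat 2380:Mon 2381:Tue✓ 2382:Wed✓ 2383:Thu✓ 2384:Sat 2385:Sun 2386:Mon 2387:Tue✓
Years with five Thursdays: 2353, 2354, 2355, 2359, 2360, 2364, 2365, 2366, 2370, 2371, 2376, 2377, 2381, 2382, 2383, 2387 → 16.

16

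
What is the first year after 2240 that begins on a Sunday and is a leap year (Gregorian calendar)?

2260

Jan 1 advances by 2 weekdays after a leap year and by 1 after a common year.
2240: Jan 1 is Wednesday (leap).
2241: Friday
2242: Saturday
2243: Sunday
2244: Monday (leap)
2245: Wednesday
2246: Thursday
2247: Friday
2248: Saturday (leap)
2249: Monday
2250: Tuesday
2251: Wednesday
2252: Thursday (leap)
2253: Saturday
2254: Sunday
2255: Monday
2256: Tuesday (leap)
2257: Thursday
2258: Friday
2259: Saturday
2260: Sunday (leap)
2260 begins on a Sunday and is a leap year.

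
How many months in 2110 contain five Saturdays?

A month of length L has five Saturdays iff its first Saturday is on day ≤ L−28 (so day 1–3 in a 31-day month, 1–2 in a 30-day month, day 1 in a leap February).
Checking each month of 2110: Jan starts Wed (31d); Feb starts Sat (28d); Mar starts Sat (31d) ✓; Apr starts Tue (30d); May starts Thu (31d) ✓; Jun starts Sun (30d); Jul starts Tue (31d); Aug starts Fri (31d) ✓; Sep starts Mon (30d); Oct starts Wed (31d); Nov starts Sat (30d) ✓; Dec starts Mon (31d).
Five-Saturday months: March, May, August, November → 4.

4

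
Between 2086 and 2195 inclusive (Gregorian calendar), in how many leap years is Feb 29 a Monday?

3

Leap years in 2086–2195: 26 of them.
Feb 29 weekday advances by 5 (mod 7) from one leap year to the next four years later (or differs when a century non-leap intervenes).
Leap-day weekdays: 2088:Sun 2092:Fri 2096:Wed 2104:Fri 2108:Wed 2112:Mon✓ 2116:Sat 2120:Thu 2124:Tue 2128:Sun 2132:Fri 2136:Wed 2140:Mon✓ 2144:Sat 2148:Thu 2152:Tue 2156:Sun 2160:Fri 2164:Wed 2168:Mon✓ 2172:Sat 2176:Thu 2180:Tue 2184:Sun 2188:Fri 2192:Wed
Monday: 2112, 2140, 2168 → 3.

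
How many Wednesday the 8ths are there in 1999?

2

Check the 8th of each month of 1999: Jan 8: Fri, Feb 8: Mon, Mar 8: Mon, Apr 8: Thu, May 8: Sat, Jun 8: Tue, Jul 8: Thu, Aug 8: Sun, Sep 8: Wed, Oct 8: Fri, Nov 8: Mon, Dec 8: Wed.
Wednesday occurs in September, December — 2 months.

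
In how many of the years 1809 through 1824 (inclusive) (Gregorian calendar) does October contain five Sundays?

7

October has 31 days; it has five Sundays when Sunday falls among the first (month-length − 28) days — i.e. when October 1 is one of Sunday/Saturday/Friday.
October 1 by year: 1809:Sun✓ 1810:Mon 1811:Tue 1812:Thu 1813:Fri✓ 1814:Sat✓ 1815:Sun✓ 1816:Tue 1817:Wed 1818:Thu 1819:Fri✓ 1820:Sun✓ 1821:Mon 1822:Tue 1823:Wed 1824:Fri✓
Years with five Sundays: 1809, 1813, 1814, 1815, 1819, 1820, 1824 → 7.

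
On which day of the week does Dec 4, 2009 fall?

January 1, 2009 is a Thursday.
December 4 is day 338 of the year, i.e. 337 days after Jan 1.
337 mod 7 = 1, so advance 1 weekday from Thursday: Friday.

Friday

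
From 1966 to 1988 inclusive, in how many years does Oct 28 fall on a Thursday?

Track Oct 28's weekday year by year (advancing +1, or +2 across a Feb 29):
  1966: Fri  1967: Sat (+1)  1968: Mon (+2)  1969: Tue (+1)  1970: Wed (+1)
  1971: Thu (+1) ✓  1972: Sat (+2)  1973: Sun (+1)  1974: Mon (+1)  1975: Tue (+1)
  1976: Thu (+2) ✓  1977: Fri (+1)  1978: Sat (+1)  1979: Sun (+1)  1980: Tue (+2)
  1981: Wed (+1)  1982: Thu (+1) ✓  1983: Fri (+1)  1984: Sun (+2)  1985: Mon (+1)
  1986: Tue (+1)  1987: Wed (+1)  1988: Fri (+2)
Thursday years: 1971, 1976, 1982 — 3 in total.

3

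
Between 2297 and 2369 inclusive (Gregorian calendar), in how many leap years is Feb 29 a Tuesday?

Leap years in 2297–2369: 17 of them.
Feb 29 weekday advances by 5 (mod 7) from one leap year to the next four years later (or differs when a century non-leap intervenes).
Leap-day weekdays: 2304:Mon 2308:Sat 2312:Thu 2316:Tue✓ 2320:Sun 2324:Fri 2328:Wed 2332:Mon 2336:Sat 2340:Thu 2344:Tue✓ 2348:Sun 2352:Fri 2356:Wed 2360:Mon 2364:Sat 2368:Thu
Tuesday: 2316, 2344 → 2.

2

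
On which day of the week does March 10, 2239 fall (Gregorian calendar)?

January 1, 2239 is a Tuesday.
March 10 is day 69 of the year, i.e. 68 days after Jan 1.
68 mod 7 = 5, so advance 5 weekdays from Tuesday: Sunday.

Sunday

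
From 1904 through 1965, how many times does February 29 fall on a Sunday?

Leap years in 1904–1965: 16 of them.
Feb 29 weekday advances by 5 (mod 7) from one leap year to the next four years later (or differs when a century non-leap intervenes).
Leap-day weekdays: 1904:Mon 1908:Sat 1912:Thu 1916:Tue 1920:Sun✓ 1924:Fri 1928:Wed 1932:Mon 1936:Sat 1940:Thu 1944:Tue 1948:Sun✓ 1952:Fri 1956:Wed 1960:Mon 1964:Sat
Sunday: 1920, 1948 → 2.

2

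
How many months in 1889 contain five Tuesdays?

5

A month of length L has five Tuesdays iff its first Tuesday is on day ≤ L−28 (so day 1–3 in a 31-day month, 1–2 in a 30-day month, day 1 in a leap February).
Checking each month of 1889: Jan starts Tue (31d) ✓; Feb starts Fri (28d); Mar starts Fri (31d); Apr starts Mon (30d) ✓; May starts Wed (31d); Jun starts Sat (30d); Jul starts Mon (31d) ✓; Aug starts Thu (31d); Sep starts Sun (30d); Oct starts Tue (31d) ✓; Nov starts Fri (30d); Dec starts Sun (31d) ✓.
Five-Tuesday months: January, April, July, October, December → 5.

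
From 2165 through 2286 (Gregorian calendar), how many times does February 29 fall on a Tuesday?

4

Leap years in 2165–2286: 29 of them.
Feb 29 weekday advances by 5 (mod 7) from one leap year to the next four years later (or differs when a century non-leap intervenes).
Leap-day weekdays: 2168:Mon 2172:Sat 2176:Thu 2180:Tue✓ 2184:Sun 2188:Fri 2192:Wed 2196:Mon 2204:Wed 2208:Mon 2212:Sat 2216:Thu 2220:Tue✓ …(3 more)… 2236:Mon 2240:Sat 2244:Thu 2248:Tue✓ 2252:Sun 2256:Fri 2260:Wed 2264:Mon 2268:Sat 2272:Thu 2276:Tue✓ 2280:Sun 2284:Fri
Tuesday: 2180, 2220, 2248, 2276 → 4.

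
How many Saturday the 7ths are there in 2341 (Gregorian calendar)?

Check the 7th of each month of 2341: Jan 7: Tue, Feb 7: Fri, Mar 7: Fri, Apr 7: Mon, May 7: Wed, Jun 7: Sat, Jul 7: Mon, Aug 7: Thu, Sep 7: Sun, Oct 7: Tue, Nov 7: Fri, Dec 7: Sun.
Saturday occurs in June — 1 month.

1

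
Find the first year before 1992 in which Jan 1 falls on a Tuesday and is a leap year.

Jan 1 advances by 2 weekdays after a leap year and by 1 after a common year.
1992: Jan 1 is Wednesday (leap).
1991: Tuesday
1990: Monday
1989: Sunday
1988: Friday (leap)
1987: Thursday
1986: Wednesday
1985: Tuesday
1984: Sunday (leap)
1983: Saturday
1982: Friday
1981: Thursday
1980: Tuesday (leap)
1980 begins on a Tuesday and is a leap year.

1980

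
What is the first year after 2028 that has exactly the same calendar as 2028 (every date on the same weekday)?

Two years share a calendar iff Jan 1 falls on the same weekday and both are leap or both are common. 2028: Jan 1 is Saturday, leap year.
2029: Jan 1 Monday, common
2030: Jan 1 Tuesday, common
2031: Jan 1 Wednesday, common
2032: Jan 1 Thursday, leap
2033: Jan 1 Saturday, common
2034: Jan 1 Sunday, common
2035: Jan 1 Monday, common
2036: Jan 1 Tuesday, leap
2037: Jan 1 Thursday, common
2038: Jan 1 Friday, common
2039: Jan 1 Saturday, common
2040: Jan 1 Sunday, leap
2041: Jan 1 Tuesday, common
2042: Jan 1 Wednesday, common
2043: Jan 1 Thursday, common
2044: Jan 1 Friday, leap
2045: Jan 1 Sunday, common
2046: Jan 1 Monday, common
2047: Jan 1 Tuesday, common
2048: Jan 1 Wednesday, leap
2049: Jan 1 Friday, common
2050: Jan 1 Saturday, common
2051: Jan 1 Sunday, common
2052: Jan 1 Monday, leap
2053: Jan 1 Wednesday, common
2054: Jan 1 Thursday, common
2055: Jan 1 Friday, common
2056: Jan 1 Saturday, leap
2056 matches on both conditions.

2056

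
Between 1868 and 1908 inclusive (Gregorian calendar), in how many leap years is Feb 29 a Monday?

Leap years in 1868–1908: 10 of them.
Feb 29 weekday advances by 5 (mod 7) from one leap year to the next four years later (or differs when a century non-leap intervenes).
Leap-day weekdays: 1868:Sat 1872:Thu 1876:Tue 1880:Sun 1884:Fri 1888:Wed 1892:Mon✓ 1896:Sat 1904:Mon✓ 1908:Sat
Monday: 1892, 1904 → 2.

2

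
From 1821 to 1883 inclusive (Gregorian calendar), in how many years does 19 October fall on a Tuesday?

Track 19 October's weekday year by year (advancing +1, or +2 across a Feb 29):
  1821: Fri  1822: Sat (+1)  1823: Sun (+1)  1824: Tue (+2) ✓  1825: Wed (+1)
  1826: Thu (+1)  1827: Fri (+1)  1828: Sun (+2)  1829: Mon (+1)  1830: Tue (+1) ✓
  1831: Wed (+1)  1832: Fri (+2)  1833: Sat (+1)  1834: Sun (+1)  … (35 more years) …
  1870: Wed (+1)  1871: Thu (+1)  1872: Sat (+2)  1873: Sun (+1)  1874: Mon (+1)
  1875: Tue (+1) ✓  1876: Thu (+2)  1877: Fri (+1)  1878: Sat (+1)  1879: Sun (+1)
  1880: Tue (+2) ✓  1881: Wed (+1)  1882: Thu (+1)  1883: Fri (+1)
Tuesday years: 1824, 1830, 1841, 1847, 1852, 1858, 1869, 1875, 1880 — 9 in total.

9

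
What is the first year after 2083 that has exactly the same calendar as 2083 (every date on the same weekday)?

2094

Two years share a calendar iff Jan 1 falls on the same weekday and both are leap or both are common. 2083: Jan 1 is Friday, common year.
2084: Jan 1 Saturday, leap
2085: Jan 1 Monday, common
2086: Jan 1 Tuesday, common
2087: Jan 1 Wednesday, common
2088: Jan 1 Thursday, leap
2089: Jan 1 Saturday, common
2090: Jan 1 Sunday, common
2091: Jan 1 Monday, common
2092: Jan 1 Tuesday, leap
2093: Jan 1 Thursday, common
2094: Jan 1 Friday, common
2094 matches on both conditions.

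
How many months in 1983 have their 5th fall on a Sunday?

Check the 5th of each month of 1983: Jan 5: Wed, Feb 5: Sat, Mar 5: Sat, Apr 5: Tue, May 5: Thu, Jun 5: Sun, Jul 5: Tue, Aug 5: Fri, Sep 5: Mon, Oct 5: Wed, Nov 5: Sat, Dec 5: Mon.
Sunday occurs in June — 1 month.

1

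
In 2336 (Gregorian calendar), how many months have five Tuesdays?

4

A month of length L has five Tuesdays iff its first Tuesday is on day ≤ L−28 (so day 1–3 in a 31-day month, 1–2 in a 30-day month, day 1 in a leap February).
Checking each month of 2336: Jan starts Wed (31d); Feb starts Sat (29d); Mar starts Sun (31d) ✓; Apr starts Wed (30d); May starts Fri (31d); Jun starts Mon (30d) ✓; Jul starts Wed (31d); Aug starts Sat (31d); Sep starts Tue (30d) ✓; Oct starts Thu (31d); Nov starts Sun (30d); Dec starts Tue (31d) ✓.
Five-Tuesday months: March, June, September, December → 4.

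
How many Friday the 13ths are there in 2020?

Check the 13th of each month of 2020: Jan 13: Mon, Feb 13: Thu, Mar 13: Fri, Apr 13: Mon, May 13: Wed, Jun 13: Sat, Jul 13: Mon, Aug 13: Thu, Sep 13: Sun, Oct 13: Tue, Nov 13: Fri, Dec 13: Sun.
Friday occurs in March, November — 2 months.

2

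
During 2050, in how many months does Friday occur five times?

A month of length L has five Fridays iff its first Friday is on day ≤ L−28 (so day 1–3 in a 31-day month, 1–2 in a 30-day month, day 1 in a leap February).
Checking each month of 2050: Jan starts Sat (31d); Feb starts Tue (28d); Mar starts Tue (31d); Apr starts Fri (30d) ✓; May starts Sun (31d); Jun starts Wed (30d); Jul starts Fri (31d) ✓; Aug starts Mon (31d); Sep starts Thu (30d) ✓; Oct starts Sat (31d); Nov starts Tue (30d); Dec starts Thu (31d) ✓.
Five-Friday months: April, July, September, December → 4.

4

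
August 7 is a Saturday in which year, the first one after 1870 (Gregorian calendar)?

From one year to the next, a fixed date's weekday advances by 1, or by 2 when a Feb 29 lies between the two dates.
1870: August 7 is Sunday.
1871: Monday (+1)
1872: Wednesday (+2)
1873: Thursday (+1)
1874: Friday (+1)
1875: Saturday (+1)
August 7 falls on a Saturday in 1875.

1875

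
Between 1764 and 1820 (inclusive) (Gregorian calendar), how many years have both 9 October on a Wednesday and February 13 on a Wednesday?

Check each year's weekday for 9 October and February 13:
  1764: Tue/Mon  1765: Wed/Wed ✓  1766: Thu/Thu  1767: Fri/Fri  1768: Sun/Sat  1769: Mon/Mon  1770: Tue/Tue  1771: Wed/Wed ✓  1772: Fri/Thu  1773: Sat/Sat  1774: Sun/Sun  1775: Mon/Mon  1776: Wed/Tue  1777: Thu/Thu  …(29 more)…  1807: Fri/Fri  1808: Sun/Sat  1809: Mon/Mon  1810: Tue/Tue  1811: Wed/Wed ✓  1812: Fri/Thu  1813: Sat/Sat  1814: Sun/Sun  1815: Mon/Mon  1816: Wed/Tue  1817: Thu/Thu  1818: Fri/Fri  1819: Sat/Sat  1820: Mon/Sun
Both conditions hold in: 1765, 1771, 1782, 1793, 1799, 1805, 1811 — 7.

7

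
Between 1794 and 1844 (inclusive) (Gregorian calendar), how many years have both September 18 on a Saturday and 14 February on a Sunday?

5

Check each year's weekday for September 18 and 14 February:
  1794: Thu/Fri  1795: Fri/Sat  1796: Sun/Sun  1797: Mon/Tue  1798: Tue/Wed  1799: Wed/Thu  1800: Thu/Fri  1801: Fri/Sat  1802: Sat/Sun ✓  1803: Sun/Mon  1804: Tue/Tue  1805: Wed/Thu  1806: Thu/Fri  1807: Fri/Sat  …(23 more)…  1831: Sun/Mon  1832: Tue/Tue  1833: Wed/Thu  1834: Thu/Fri  1835: Fri/Sat  1836: Sun/Sun  1837: Mon/Tue  1838: Tue/Wed  1839: Wed/Thu  1840: Fri/Fri  1841: Sat/Sun ✓  1842: Sun/Mon  1843: Mon/Tue  1844: Wed/Wed
Both conditions hold in: 1802, 1813, 1819, 1830, 1841 — 5.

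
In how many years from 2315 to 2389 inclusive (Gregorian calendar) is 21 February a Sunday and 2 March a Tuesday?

8

Check each year's weekday for 21 February and 2 March:
  2315: Sun/Tue ✓  2316: Mon/Thu  2317: Wed/Fri  2318: Thu/Sat  2319: Fri/Sun  2320: Sat/Tue  2321: Mon/Wed  2322: Tue/Thu  2323: Wed/Fri  2324: Thu/Sun  2325: Sat/Mon  2326: Sun/Tue ✓  2327: Mon/Wed  2328: Tue/Fri  …(47 more)…  2376: Sat/Tue  2377: Mon/Wed  2378: Tue/Thu  2379: Wed/Fri  2380: Thu/Sun  2381: Sat/Mon  2382: Sun/Tue ✓  2383: Mon/Wed  2384: Tue/Fri  2385: Thu/Sat  2386: Fri/Sun  2387: Sat/Mon  2388: Sun/Wed  2389: Tue/Thu
Both conditions hold in: 2315, 2326, 2337, 2343, 2354, 2365, 2371, 2382 — 8.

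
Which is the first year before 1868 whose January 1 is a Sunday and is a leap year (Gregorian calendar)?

Jan 1 advances by 2 weekdays after a leap year and by 1 after a common year.
1868: Jan 1 is Wednesday (leap).
1867: Tuesday
1866: Monday
1865: Sunday
1864: Friday (leap)
1863: Thursday
1862: Wednesday
1861: Tuesday
1860: Sunday (leap)
1860 begins on a Sunday and is a leap year.

1860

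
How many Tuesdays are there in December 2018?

December 2018 has 31 days and begins on Saturday.
The first Tuesday is December 4.
Tuesdays fall on 4, 11, 18, 25 — that's 4.

4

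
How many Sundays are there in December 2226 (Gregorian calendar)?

5

December 2226 has 31 days and begins on Friday.
The first Sunday is December 3.
Sundays fall on 3, 10, 17, 24, 31 — that's 5.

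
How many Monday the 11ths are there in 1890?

1

Check the 11th of each month of 1890: Jan 11: Sat, Feb 11: Tue, Mar 11: Tue, Apr 11: Fri, May 11: Sun, Jun 11: Wed, Jul 11: Fri, Aug 11: Mon, Sep 11: Thu, Oct 11: Sat, Nov 11: Tue, Dec 11: Thu.
Monday occurs in August — 1 month.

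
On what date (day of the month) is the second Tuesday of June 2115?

11

June 1, 2115 is a Saturday, so the first Tuesday is the 4th.
The second Tuesday is 4 + 7 = 11.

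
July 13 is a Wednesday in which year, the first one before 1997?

From one year to the next, a fixed date's weekday advances by 1, or by 2 when a Feb 29 lies between the two dates.
1997: July 13 is Sunday.
1996: Saturday (−1)
1995: Thursday (−2)
1994: Wednesday (−1)
July 13 falls on a Wednesday in 1994.

1994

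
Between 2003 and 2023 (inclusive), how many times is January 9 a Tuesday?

2

Track January 9's weekday year by year (advancing +1, or +2 across a Feb 29):
  2003: Thu  2004: Fri (+1)  2005: Sun (+2)  2006: Mon (+1)  2007: Tue (+1) ✓
  2008: Wed (+1)  2009: Fri (+2)  2010: Sat (+1)  2011: Sun (+1)  2012: Mon (+1)
  2013: Wed (+2)  2014: Thu (+1)  2015: Fri (+1)  2016: Sat (+1)  2017: Mon (+2)
  2018: Tue (+1) ✓  2019: Wed (+1)  2020: Thu (+1)  2021: Sat (+2)  2022: Sun (+1)
  2023: Mon (+1)
Tuesday years: 2007, 2018 — 2 in total.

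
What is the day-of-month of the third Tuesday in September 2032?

21

September 1, 2032 is a Wednesday, so the first Tuesday is the 7th.
The third Tuesday is 7 + 14 = 21.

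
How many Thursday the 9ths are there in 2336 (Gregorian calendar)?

3

Check the 9th of each month of 2336: Jan 9: Thu, Feb 9: Sun, Mar 9: Mon, Apr 9: Thu, May 9: Sat, Jun 9: Tue, Jul 9: Thu, Aug 9: Sun, Sep 9: Wed, Oct 9: Fri, Nov 9: Mon, Dec 9: Wed.
Thursday occurs in January, April, July — 3 months.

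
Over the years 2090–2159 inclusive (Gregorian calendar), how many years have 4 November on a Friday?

10

Track 4 November's weekday year by year (advancing +1, or +2 across a Feb 29):
  2090: Sat  2091: Sun (+1)  2092: Tue (+2)  2093: Wed (+1)  2094: Thu (+1)
  2095: Fri (+1) ✓  2096: Sun (+2)  2097: Mon (+1)  2098: Tue (+1)  2099: Wed (+1)
  2100: Thu (+1)  2101: Fri (+1) ✓  2102: Sat (+1)  2103: Sun (+1)  … (42 more years) …
  2146: Fri (+1) ✓  2147: Sat (+1)  2148: Mon (+2)  2149: Tue (+1)  2150: Wed (+1)
  2151: Thu (+1)  2152: Sat (+2)  2153: Sun (+1)  2154: Mon (+1)  2155: Tue (+1)
  2156: Thu (+2)  2157: Fri (+1) ✓  2158: Sat (+1)  2159: Sun (+1)
Friday years: 2095, 2101, 2107, 2112, 2118, 2129, 2135, 2140, 2146, 2157 — 10 in total.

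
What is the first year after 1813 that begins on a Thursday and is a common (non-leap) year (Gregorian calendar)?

1818

Jan 1 advances by 2 weekdays after a leap year and by 1 after a common year.
1813: Jan 1 is Friday.
1814: Saturday
1815: Sunday
1816: Monday (leap)
1817: Wednesday
1818: Thursday
1818 begins on a Thursday and is a common year.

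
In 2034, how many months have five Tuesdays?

4

A month of length L has five Tuesdays iff its first Tuesday is on day ≤ L−28 (so day 1–3 in a 31-day month, 1–2 in a 30-day month, day 1 in a leap February).
Checking each month of 2034: Jan starts Sun (31d) ✓; Feb starts Wed (28d); Mar starts Wed (31d); Apr starts Sat (30d); May starts Mon (31d) ✓; Jun starts Thu (30d); Jul starts Sat (31d); Aug starts Tue (31d) ✓; Sep starts Fri (30d); Oct starts Sun (31d) ✓; Nov starts Wed (30d); Dec starts Fri (31d).
Five-Tuesday months: January, May, August, October → 4.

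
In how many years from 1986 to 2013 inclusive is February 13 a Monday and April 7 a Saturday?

1

Check each year's weekday for February 13 and April 7:
  1986: Thu/Mon  1987: Fri/Tue  1988: Sat/Thu  1989: Mon/Fri  1990: Tue/Sat  1991: Wed/Sun  1992: Thu/Tue  1993: Sat/Wed  1994: Sun/Thu  1995: Mon/Fri  1996: Tue/Sun  1997: Thu/Mon  1998: Fri/Tue  1999: Sat/Wed  2000: Sun/Fri  2001: Tue/Sat  2002: Wed/Sun  2003: Thu/Mon  2004: Fri/Wed  2005: Sun/Thu  2006: Mon/Fri  2007: Tue/Sat  2008: Wed/Mon  2009: Fri/Tue  2010: Sat/Wed  2011: Sun/Thu  2012: Mon/Sat ✓  2013: Wed/Sun
Both conditions hold in: 2012 — 1.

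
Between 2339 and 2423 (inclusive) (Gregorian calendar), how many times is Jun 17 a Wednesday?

12

Track Jun 17's weekday year by year (advancing +1, or +2 across a Feb 29):
  2339: Sat  2340: Mon (+2)  2341: Tue (+1)  2342: Wed (+1) ✓  2343: Thu (+1)
  2344: Sat (+2)  2345: Sun (+1)  2346: Mon (+1)  2347: Tue (+1)  2348: Thu (+2)
  2349: Fri (+1)  2350: Sat (+1)  2351: Sun (+1)  2352: Tue (+2)  … (57 more years) …
  2410: Thu (+1)  2411: Fri (+1)  2412: Sun (+2)  2413: Mon (+1)  2414: Tue (+1)
  2415: Wed (+1) ✓  2416: Fri (+2)  2417: Sat (+1)  2418: Sun (+1)  2419: Mon (+1)
  2420: Wed (+2) ✓  2421: Thu (+1)  2422: Fri (+1)  2423: Sat (+1)
Wednesday years: 2342, 2353, 2359, 2364, 2370, 2381, 2387, 2392, 2398, 2409, 2415, 2420 — 12 in total.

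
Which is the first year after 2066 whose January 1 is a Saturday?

Jan 1 advances by 2 weekdays after a leap year and by 1 after a common year.
2066: Jan 1 is Friday.
2067: Saturday
2067 begins on a Saturday

2067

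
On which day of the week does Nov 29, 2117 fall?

January 1, 2117 is a Friday.
November 29 is day 333 of the year, i.e. 332 days after Jan 1.
332 mod 7 = 3, so advance 3 weekdays from Friday: Monday.

Monday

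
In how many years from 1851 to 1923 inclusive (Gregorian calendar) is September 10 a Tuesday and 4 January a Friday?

Check each year's weekday for September 10 and 4 January:
  1851: Wed/Sat  1852: Fri/Sun  1853: Sat/Tue  1854: Sun/Wed  1855: Mon/Thu  1856: Wed/Fri  1857: Thu/Sun  1858: Fri/Mon  1859: Sat/Tue  1860: Mon/Wed  1861: Tue/Fri ✓  1862: Wed/Sat  1863: Thu/Sun  1864: Sat/Mon  …(45 more)…  1910: Sat/Tue  1911: Sun/Wed  1912: Tue/Thu  1913: Wed/Sat  1914: Thu/Sun  1915: Fri/Mon  1916: Sun/Tue  1917: Mon/Thu  1918: Tue/Fri ✓  1919: Wed/Sat  1920: Fri/Sun  1921: Sat/Tue  1922: Sun/Wed  1923: Mon/Thu
Both conditions hold in: 1861, 1867, 1878, 1889, 1895, 1901, 1907, 1918 — 8.

8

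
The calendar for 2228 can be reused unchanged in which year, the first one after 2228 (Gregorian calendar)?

Two years share a calendar iff Jan 1 falls on the same weekday and both are leap or both are common. 2228: Jan 1 is Tuesday, leap year.
2229: Jan 1 Thursday, common
2230: Jan 1 Friday, common
2231: Jan 1 Saturday, common
2232: Jan 1 Sunday, leap
2233: Jan 1 Tuesday, common
2234: Jan 1 Wednesday, common
2235: Jan 1 Thursday, common
2236: Jan 1 Friday, leap
2237: Jan 1 Sunday, common
2238: Jan 1 Monday, common
2239: Jan 1 Tuesday, common
2240: Jan 1 Wednesday, leap
2241: Jan 1 Friday, common
2242: Jan 1 Saturday, common
2243: Jan 1 Sunday, common
2244: Jan 1 Monday, leap
2245: Jan 1 Wednesday, common
2246: Jan 1 Thursday, common
2247: Jan 1 Friday, common
2248: Jan 1 Saturday, leap
2249: Jan 1 Monday, common
2250: Jan 1 Tuesday, common
2251: Jan 1 Wednesday, common
2252: Jan 1 Thursday, leap
2253: Jan 1 Saturday, common
2254: Jan 1 Sunday, common
2255: Jan 1 Monday, common
2256: Jan 1 Tuesday, leap
2256 matches on both conditions.

2256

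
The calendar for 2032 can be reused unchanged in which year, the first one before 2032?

Two years share a calendar iff Jan 1 falls on the same weekday and both are leap or both are common. 2032: Jan 1 is Thursday, leap year.
2031: Jan 1 Wednesday, common
2030: Jan 1 Tuesday, common
2029: Jan 1 Monday, common
2028: Jan 1 Saturday, leap
2027: Jan 1 Friday, common
2026: Jan 1 Thursday, common
2025: Jan 1 Wednesday, common
2024: Jan 1 Monday, leap
2023: Jan 1 Sunday, common
2022: Jan 1 Saturday, common
2021: Jan 1 Friday, common
2020: Jan 1 Wednesday, leap
2019: Jan 1 Tuesday, common
2018: Jan 1 Monday, common
2017: Jan 1 Sunday, common
2016: Jan 1 Friday, leap
2015: Jan 1 Thursday, common
2014: Jan 1 Wednesday, common
2013: Jan 1 Tuesday, common
2012: Jan 1 Sunday, leap
2011: Jan 1 Saturday, common
2010: Jan 1 Friday, common
2009: Jan 1 Thursday, common
2008: Jan 1 Tuesday, leap
2007: Jan 1 Monday, common
2006: Jan 1 Sunday, common
2005: Jan 1 Saturday, common
2004: Jan 1 Thursday, leap
2004 matches on both conditions.

2004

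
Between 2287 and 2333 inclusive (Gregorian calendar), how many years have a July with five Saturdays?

20

July has 31 days; it has five Saturdays when Saturday falls among the first (month-length − 28) days — i.e. when July 1 is one of Saturday/Friday/Thursday.
July 1 by year: 2287:Fri✓ 2288:Sun 2289:Mon 2290:Tue 2291:Wed 2292:Fri✓ 2293:Sat✓ 2294:Sun 2295:Mon 2296:Wed 2297:Thu✓ 2298:Fri✓ 2299:Sat✓ 2300:Sun 2301:Mon …(17 more)… 2319:Tue 2320:Thu✓ 2321:Fri✓ 2322:Sat✓ 2323:Sun 2324:Tue 2325:Wed 2326:Thu✓ 2327:Fri✓ 2328:Sun 2329:Mon 2330:Tue 2331:Wed 2332:Fri✓ 2333:Sat✓
Years with five Saturdays: 2287, 2292, 2293, 2297, 2298, 2299, 2304, 2305, 2309, 2310, 2311, 2315, 2316, 2320, 2321, 2322, 2326, 2327, 2332, 2333 → 20.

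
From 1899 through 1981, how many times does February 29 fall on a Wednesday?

2

Leap years in 1899–1981: 20 of them.
Feb 29 weekday advances by 5 (mod 7) from one leap year to the next four years later (or differs when a century non-leap intervenes).
Leap-day weekdays: 1904:Mon 1908:Sat 1912:Thu 1916:Tue 1920:Sun 1924:Fri 1928:Wed✓ 1932:Mon 1936:Sat 1940:Thu 1944:Tue 1948:Sun 1952:Fri 1956:Wed✓ 1960:Mon 1964:Sat 1968:Thu 1972:Tue 1976:Sun 1980:Fri
Wednesday: 1928, 1956 → 2.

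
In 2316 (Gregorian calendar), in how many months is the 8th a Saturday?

3

Check the 8th of each month of 2316: Jan 8: Sat, Feb 8: Tue, Mar 8: Wed, Apr 8: Sat, May 8: Mon, Jun 8: Thu, Jul 8: Sat, Aug 8: Tue, Sep 8: Fri, Oct 8: Sun, Nov 8: Wed, Dec 8: Fri.
Saturday occurs in January, April, July — 3 months.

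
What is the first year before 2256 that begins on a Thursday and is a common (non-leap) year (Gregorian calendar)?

Jan 1 advances by 2 weekdays after a leap year and by 1 after a common year.
2256: Jan 1 is Tuesday (leap).
2255: Monday
2254: Sunday
2253: Saturday
2252: Thursday (leap)
2251: Wednesday
2250: Tuesday
2249: Monday
2248: Saturday (leap)
2247: Friday
2246: Thursday
2246 begins on a Thursday and is a common year.

2246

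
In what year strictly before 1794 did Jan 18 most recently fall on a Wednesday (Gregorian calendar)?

1792

From one year to the next, a fixed date's weekday advances by 1, or by 2 when a Feb 29 lies between the two dates.
1794: January 18 is Saturday.
1793: Friday (−1)
1792: Wednesday (−2)
Jan 18 falls on a Wednesday in 1792.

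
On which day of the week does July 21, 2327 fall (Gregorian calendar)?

January 1, 2327 is a Saturday.
July 21 is day 202 of the year, i.e. 201 days after Jan 1.
201 mod 7 = 5, so advance 5 weekdays from Saturday: Thursday.

Thursday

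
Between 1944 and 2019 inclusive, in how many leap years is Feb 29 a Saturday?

2

Leap years in 1944–2019: 19 of them.
Feb 29 weekday advances by 5 (mod 7) from one leap year to the next four years later (or differs when a century non-leap intervenes).
Leap-day weekdays: 1944:Tue 1948:Sun 1952:Fri 1956:Wed 1960:Mon 1964:Sat✓ 1968:Thu 1972:Tue 1976:Sun 1980:Fri 1984:Wed 1988:Mon 1992:Sat✓ 1996:Thu 2000:Tue 2004:Sun 2008:Fri 2012:Wed 2016:Mon
Saturday: 1964, 1992 → 2.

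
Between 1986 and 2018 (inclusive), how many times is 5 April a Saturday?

Track 5 April's weekday year by year (advancing +1, or +2 across a Feb 29):
  1986: Sat ✓  1987: Sun (+1)  1988: Tue (+2)  1989: Wed (+1)  1990: Thu (+1)
  1991: Fri (+1)  1992: Sun (+2)  1993: Mon (+1)  1994: Tue (+1)  1995: Wed (+1)
  1996: Fri (+2)  1997: Sat (+1) ✓  1998: Sun (+1)  1999: Mon (+1)  … (5 more years) …
  2005: Tue (+1)  2006: Wed (+1)  2007: Thu (+1)  2008: Sat (+2) ✓  2009: Sun (+1)
  2010: Mon (+1)  2011: Tue (+1)  2012: Thu (+2)  2013: Fri (+1)  2014: Sat (+1) ✓
  2015: Sun (+1)  2016: Tue (+2)  2017: Wed (+1)  2018: Thu (+1)
Saturday years: 1986, 1997, 2003, 2008, 2014 — 5 in total.

5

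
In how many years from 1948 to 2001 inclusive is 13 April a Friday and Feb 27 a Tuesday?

Check each year's weekday for 13 April and Feb 27:
  1948: Tue/Fri  1949: Wed/Sun  1950: Thu/Mon  1951: Fri/Tue ✓  1952: Sun/Wed  1953: Mon/Fri  1954: Tue/Sat  1955: Wed/Sun  1956: Fri/Mon  1957: Sat/Wed  1958: Sun/Thu  1959: Mon/Fri  1960: Wed/Sat  1961: Thu/Mon  …(26 more)…  1988: Wed/Sat  1989: Thu/Mon  1990: Fri/Tue ✓  1991: Sat/Wed  1992: Mon/Thu  1993: Tue/Sat  1994: Wed/Sun  1995: Thu/Mon  1996: Sat/Tue  1997: Sun/Thu  1998: Mon/Fri  1999: Tue/Sat  2000: Thu/Sun  2001: Fri/Tue ✓
Both conditions hold in: 1951, 1962, 1973, 1979, 1990, 2001 — 6.

6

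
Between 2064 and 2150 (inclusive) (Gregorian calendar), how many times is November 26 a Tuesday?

Track November 26's weekday year by year (advancing +1, or +2 across a Feb 29):
  2064: Wed  2065: Thu (+1)  2066: Fri (+1)  2067: Sat (+1)  2068: Mon (+2)
  2069: Tue (+1) ✓  2070: Wed (+1)  2071: Thu (+1)  2072: Sat (+2)  2073: Sun (+1)
  2074: Mon (+1)  2075: Tue (+1) ✓  2076: Thu (+2)  2077: Fri (+1)  … (59 more years) …
  2137: Tue (+1) ✓  2138: Wed (+1)  2139: Thu (+1)  2140: Sat (+2)  2141: Sun (+1)
  2142: Mon (+1)  2143: Tue (+1) ✓  2144: Thu (+2)  2145: Fri (+1)  2146: Sat (+1)
  2147: Sun (+1)  2148: Tue (+2) ✓  2149: Wed (+1)  2150: Thu (+1)
Tuesday years: 2069, 2075, 2080, 2086, 2097, 2109, 2115, 2120, 2126, 2137, 2143, 2148 — 12 in total.

12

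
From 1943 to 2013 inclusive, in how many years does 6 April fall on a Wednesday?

10

Track 6 April's weekday year by year (advancing +1, or +2 across a Feb 29):
  1943: Tue  1944: Thu (+2)  1945: Fri (+1)  1946: Sat (+1)  1947: Sun (+1)
  1948: Tue (+2)  1949: Wed (+1) ✓  1950: Thu (+1)  1951: Fri (+1)  1952: Sun (+2)
  1953: Mon (+1)  1954: Tue (+1)  1955: Wed (+1) ✓  1956: Fri (+2)  … (43 more years) …
  2000: Thu (+2)  2001: Fri (+1)  2002: Sat (+1)  2003: Sun (+1)  2004: Tue (+2)
  2005: Wed (+1) ✓  2006: Thu (+1)  2007: Fri (+1)  2008: Sun (+2)  2009: Mon (+1)
  2010: Tue (+1)  2011: Wed (+1) ✓  2012: Fri (+2)  2013: Sat (+1)
Wednesday years: 1949, 1955, 1960, 1966, 1977, 1983, 1988, 1994, 2005, 2011 — 10 in total.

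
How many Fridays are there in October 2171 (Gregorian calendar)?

October 2171 has 31 days and begins on Tuesday.
The first Friday is October 4.
Fridays fall on 4, 11, 18, 25 — that's 4.

4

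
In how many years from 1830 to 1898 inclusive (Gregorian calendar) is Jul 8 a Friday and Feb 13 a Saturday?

Check each year's weekday for Jul 8 and Feb 13:
  1830: Thu/Sat  1831: Fri/Sun  1832: Sun/Mon  1833: Mon/Wed  1834: Tue/Thu  1835: Wed/Fri  1836: Fri/Sat ✓  1837: Sat/Mon  1838: Sun/Tue  1839: Mon/Wed  1840: Wed/Thu  1841: Thu/Sat  1842: Fri/Sun  1843: Sat/Mon  …(41 more)…  1885: Wed/Fri  1886: Thu/Sat  1887: Fri/Sun  1888: Sun/Mon  1889: Mon/Wed  1890: Tue/Thu  1891: Wed/Fri  1892: Fri/Sat ✓  1893: Sat/Mon  1894: Sun/Tue  1895: Mon/Wed  1896: Wed/Thu  1897: Thu/Sat  1898: Fri/Sun
Both conditions hold in: 1836, 1864, 1892 — 3.

3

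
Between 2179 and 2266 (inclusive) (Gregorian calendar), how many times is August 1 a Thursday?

12

Track August 1's weekday year by year (advancing +1, or +2 across a Feb 29):
  2179: Sun  2180: Tue (+2)  2181: Wed (+1)  2182: Thu (+1) ✓  2183: Fri (+1)
  2184: Sun (+2)  2185: Mon (+1)  2186: Tue (+1)  2187: Wed (+1)  2188: Fri (+2)
  2189: Sat (+1)  2190: Sun (+1)  2191: Mon (+1)  2192: Wed (+2)  … (60 more years) …
  2253: Mon (+1)  2254: Tue (+1)  2255: Wed (+1)  2256: Fri (+2)  2257: Sat (+1)
  2258: Sun (+1)  2259: Mon (+1)  2260: Wed (+2)  2261: Thu (+1) ✓  2262: Fri (+1)
  2263: Sat (+1)  2264: Mon (+2)  2265: Tue (+1)  2266: Wed (+1)
Thursday years: 2182, 2193, 2199, 2205, 2211, 2216, 2222, 2233, 2239, 2244, 2250, 2261 — 12 in total.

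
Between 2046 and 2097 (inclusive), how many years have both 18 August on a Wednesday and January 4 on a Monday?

Check each year's weekday for 18 August and January 4:
  2046: Sat/Thu  2047: Sun/Fri  2048: Tue/Sat  2049: Wed/Mon ✓  2050: Thu/Tue  2051: Fri/Wed  2052: Sun/Thu  2053: Mon/Sat  2054: Tue/Sun  2055: Wed/Mon ✓  2056: Fri/Tue  2057: Sat/Thu  2058: Sun/Fri  2059: Mon/Sat  …(24 more)…  2084: Fri/Tue  2085: Sat/Thu  2086: Sun/Fri  2087: Mon/Sat  2088: Wed/Sun  2089: Thu/Tue  2090: Fri/Wed  2091: Sat/Thu  2092: Mon/Fri  2093: Tue/Sun  2094: Wed/Mon ✓  2095: Thu/Tue  2096: Sat/Wed  2097: Sun/Fri
Both conditions hold in: 2049, 2055, 2066, 2077, 2083, 2094 — 6.

6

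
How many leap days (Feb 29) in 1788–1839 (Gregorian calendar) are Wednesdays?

3

Leap years in 1788–1839: 12 of them.
Feb 29 weekday advances by 5 (mod 7) from one leap year to the next four years later (or differs when a century non-leap intervenes).
Leap-day weekdays: 1788:Fri 1792:Wed✓ 1796:Mon 1804:Wed✓ 1808:Mon 1812:Sat 1816:Thu 1820:Tue 1824:Sun 1828:Fri 1832:Wed✓ 1836:Mon
Wednesday: 1792, 1804, 1832 → 3.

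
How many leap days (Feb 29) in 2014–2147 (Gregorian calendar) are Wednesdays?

5

Leap years in 2014–2147: 32 of them.
Feb 29 weekday advances by 5 (mod 7) from one leap year to the next four years later (or differs when a century non-leap intervenes).
Leap-day weekdays: 2016:Mon 2020:Sat 2024:Thu 2028:Tue 2032:Sun 2036:Fri 2040:Wed✓ 2044:Mon 2048:Sat 2052:Thu 2056:Tue 2060:Sun 2064:Fri …(6 more)… 2092:Fri 2096:Wed✓ 2104:Fri 2108:Wed✓ 2112:Mon 2116:Sat 2120:Thu 2124:Tue 2128:Sun 2132:Fri 2136:Wed✓ 2140:Mon 2144:Sat
Wednesday: 2040, 2068, 2096, 2108, 2136 → 5.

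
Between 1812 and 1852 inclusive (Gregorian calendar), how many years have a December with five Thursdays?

18

December has 31 days; it has five Thursdays when Thursday falls among the first (month-length − 28) days — i.e. when December 1 is one of Thursday/Wednesday/Tuesday.
December 1 by year: 1812:Tue✓ 1813:Wed✓ 1814:Thu✓ 1815:Fri 1816:Sun 1817:Mon 1818:Tue✓ 1819:Wed✓ 1820:Fri 1821:Sat 1822:Sun 1823:Mon 1824:Wed✓ 1825:Thu✓ 1826:Fri …(11 more)… 1838:Sat 1839:Sun 1840:Tue✓ 1841:Wed✓ 1842:Thu✓ 1843:Fri 1844:Sun 1845:Mon 1846:Tue✓ 1847:Wed✓ 1848:Fri 1849:Sat 1850:Sun 1851:Mon 1852:Wed✓
Years with five Thursdays: 1812, 1813, 1814, 1818, 1819, 1824, 1825, 1829, 1830, 1831, 1835, 1836, 1840, 1841, 1842, 1846, 1847, 1852 → 18.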